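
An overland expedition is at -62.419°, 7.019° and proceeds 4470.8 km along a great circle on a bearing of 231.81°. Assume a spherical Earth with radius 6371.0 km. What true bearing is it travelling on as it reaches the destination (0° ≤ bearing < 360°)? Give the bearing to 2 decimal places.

final bearing 314.17°

Angular distance δ = d/R = 4470.8 / 6371 = 0.701742 rad.
Converting: φ₁ = -1.089417 rad, θ = 4.045848 rad.
sin φ₂ = sin φ₁ cos δ + cos φ₁ sin δ cos θ = (-0.886357)(0.763719) + (0.463002)(0.645549)(-0.618271) = -0.861723
φ₂ = asin(-0.861723) = -1.038656 rad = -59.511°.
Then Δλ = atan2(-0.234918, -0.000076) = -1.571119 rad, from sin θ sin δ cos φ₁ over cos δ − sin φ₁ sin φ₂.
λ₂ = 7.019° + -90.018° = -82.999°.
The forward bearing on arrival equals the back-azimuth from the destination plus 180°.
Back-azimuth from P₂ (-59.51°, -83.00°) to P₁ (-62.42°, 7.02°), with Δλ' = λ₁ − λ₂ = 90.02°: atan2( sin Δλ' cos φ₁ , cos φ₂ sin φ₁ − sin φ₂ cos φ₁ cos Δλ' ) = 134.17°.
Final bearing = (134.17° + 180°) mod 360° = 314.17°.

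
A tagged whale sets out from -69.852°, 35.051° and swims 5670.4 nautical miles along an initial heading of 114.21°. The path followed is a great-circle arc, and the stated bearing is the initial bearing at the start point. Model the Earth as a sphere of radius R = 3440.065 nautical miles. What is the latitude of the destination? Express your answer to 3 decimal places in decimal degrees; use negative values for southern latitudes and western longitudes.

Angular distance δ = d/R = 5670.4 / 3440.065 = 1.648341 rad.
Converting: φ₁ = -1.219147 rad, θ = 1.993341 rad.
Applying the spherical law of cosines for sides, sin φ₂ = sin φ₁ cos δ + cos φ₁ sin δ cos θ = -0.068100, so φ₂ = -3.905°.
For the longitude increment, Δλ = atan2( sin θ sin δ cos φ₁, cos δ − sin φ₁ sin φ₂ ) = atan2(0.313208, -0.141400) = 114.297°.
λ₂ = λ₁ + Δλ = 149.348°.

latitude -3.905°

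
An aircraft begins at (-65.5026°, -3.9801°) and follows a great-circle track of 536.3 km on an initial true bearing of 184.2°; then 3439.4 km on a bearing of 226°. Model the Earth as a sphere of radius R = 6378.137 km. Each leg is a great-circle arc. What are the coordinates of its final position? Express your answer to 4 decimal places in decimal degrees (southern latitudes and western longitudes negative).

Apply the spherical direct solution leg by leg, carrying full precision between legs.
Leg 1: from (-65.5026°, -3.9801°), δ = 536.3/6378.137 = 0.084084 rad, θ = 184.2° → φ = -70.3044°, λ = -5.0258°.
Leg 2: from (-70.3044°, -5.0258°), δ = 3439.4/6378.137 = 0.539248 rad, θ = 226° → φ = -68.1420°, λ = -102.2215°.

latitude -68.1420°, longitude -102.2215°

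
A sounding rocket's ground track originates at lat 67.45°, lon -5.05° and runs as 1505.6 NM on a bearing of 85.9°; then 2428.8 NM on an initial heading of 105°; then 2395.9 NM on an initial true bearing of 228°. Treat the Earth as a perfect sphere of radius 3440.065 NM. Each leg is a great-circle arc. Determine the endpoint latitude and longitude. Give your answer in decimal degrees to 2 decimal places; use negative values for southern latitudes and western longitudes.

Apply the spherical direct solution leg by leg, carrying full precision between legs.
Leg 1: from (67.45°, -5.05°), δ = 1505.6/3440.065 = 0.437666 rad, θ = 85.9° → φ = 58.01°, λ = 47.88°.
Leg 2: from (58.01°, 47.88°), δ = 2428.8/3440.065 = 0.706033 rad, θ = 105° → φ = 33.81°, λ = 96.84°.
Leg 3: from (33.81°, 96.84°), δ = 2395.9/3440.065 = 0.696469 rad, θ = 228° → φ = 4.02°, λ = 68.29°.

latitude 4.02°, longitude 68.29°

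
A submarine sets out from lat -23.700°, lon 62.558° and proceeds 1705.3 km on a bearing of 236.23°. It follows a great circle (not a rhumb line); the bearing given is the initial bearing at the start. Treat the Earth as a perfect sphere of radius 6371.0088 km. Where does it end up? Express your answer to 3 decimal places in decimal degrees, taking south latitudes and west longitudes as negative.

latitude -31.483°, longitude 47.618°

δ = 1705.3/6371.0088 = 0.267666 rad (15.3361°).
Converting: φ₁ = -0.413643 rad, θ = 4.122991 rad.
Applying the spherical law of cosines for sides, sin φ₂ = sin φ₁ cos δ + cos φ₁ sin δ cos θ = -0.522250, so φ₂ = -31.483°.
Then Δλ = atan2(-0.201314, 0.754474) = -0.260753 rad, from sin θ sin δ cos φ₁ over cos δ − sin φ₁ sin φ₂.
Hence λ₂ = 62.558° + -14.940° = 47.618°.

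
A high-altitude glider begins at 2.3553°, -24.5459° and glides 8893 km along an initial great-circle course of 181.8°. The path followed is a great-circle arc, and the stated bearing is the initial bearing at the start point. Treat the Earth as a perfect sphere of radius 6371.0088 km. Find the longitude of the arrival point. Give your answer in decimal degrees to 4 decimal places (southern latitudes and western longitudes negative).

longitude -32.7571°

The arc subtends δ = 8893/6371.0088 = 1.395854 rad at the centre.
Converting: φ₁ = 0.041108 rad, θ = 3.173009 rad.
Applying the spherical law of cosines for sides, sin φ₂ = sin φ₁ cos δ + cos φ₁ sin δ cos θ = -0.976266, so φ₂ = -77.4922°.
Then Δλ = atan2(-0.030905, 0.214172) = -0.143312 rad, from sin θ sin δ cos φ₁ over cos δ − sin φ₁ sin φ₂.
Hence λ₂ = -24.5459° + -8.2112° = -32.7571°.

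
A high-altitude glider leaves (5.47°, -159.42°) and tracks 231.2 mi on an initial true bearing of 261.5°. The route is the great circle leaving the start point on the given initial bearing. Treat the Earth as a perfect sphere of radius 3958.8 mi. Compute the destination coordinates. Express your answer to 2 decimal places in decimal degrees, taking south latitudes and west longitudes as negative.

δ = 231.2/3958.8 = 0.058402 rad (3.3462°).
Converting: φ₁ = 0.095470 rad, θ = 4.564036 rad.
sin φ₂ = sin φ₁ cos δ + cos φ₁ sin δ cos θ = (0.095325)(0.998295) + (0.995446)(0.058368)(-0.147809) = 0.086574
φ₂ = asin(0.086574) = 0.086682 rad = 4.97°.
For the longitude increment, Δλ = atan2( sin θ sin δ cos φ₁, cos δ − sin φ₁ sin φ₂ ) = atan2(-0.057464, 0.990042) = -3.32°.
λ₂ = λ₁ + Δλ = -162.74°.

latitude 4.97°, longitude -162.74°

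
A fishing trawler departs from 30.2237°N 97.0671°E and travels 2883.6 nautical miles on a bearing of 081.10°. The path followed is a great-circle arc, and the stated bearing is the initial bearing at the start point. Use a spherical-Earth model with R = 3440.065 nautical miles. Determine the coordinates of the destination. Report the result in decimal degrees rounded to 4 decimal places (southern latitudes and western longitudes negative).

Central angle δ = d/R = 0.838240 rad.
Converting: φ₁ = 0.527503 rad, θ = 1.415462 rad.
Applying the spherical law of cosines for sides, sin φ₂ = sin φ₁ cos δ + cos φ₁ sin δ cos θ = 0.436032, so φ₂ = 25.8510°.
Then Δλ = atan2(0.634671, 0.449284) = 0.954787 rad, from sin θ sin δ cos φ₁ over cos δ − sin φ₁ sin φ₂.
λ₂ = 97.0671° + 54.7053° = 151.7724°.

latitude 25.8510°, longitude 151.7724°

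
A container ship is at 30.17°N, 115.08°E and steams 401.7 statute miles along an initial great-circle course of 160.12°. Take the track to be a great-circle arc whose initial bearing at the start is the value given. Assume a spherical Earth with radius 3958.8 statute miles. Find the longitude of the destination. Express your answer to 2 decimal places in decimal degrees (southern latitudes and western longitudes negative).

The arc subtends δ = 401.7/3958.8 = 0.101470 rad at the centre.
With φ₁ = 30.17° = 0.526566 rad and θ = 160.12° = 2.794621 rad:
sin φ₂ = sin φ₁ cos δ + cos φ₁ sin δ cos θ = (0.502567)(0.994856) + (0.864538)(0.101296)(-0.940407) = 0.417627
φ₂ = asin(0.417627) = 0.430832 rad = 24.68°.
For the longitude increment, Δλ = atan2( sin θ sin δ cos φ₁, cos δ − sin φ₁ sin φ₂ ) = atan2(0.029780, 0.784971) = 2.17°.
λ₂ = 115.08° + 2.17° = 117.25°.

longitude 117.25°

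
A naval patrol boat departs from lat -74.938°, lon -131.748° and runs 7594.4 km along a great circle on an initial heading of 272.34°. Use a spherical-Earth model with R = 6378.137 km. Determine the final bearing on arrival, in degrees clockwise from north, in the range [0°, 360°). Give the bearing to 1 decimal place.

Central angle δ = d/R = 1.190693 rad.
Converting: φ₁ = -1.307915 rad, θ = 4.753230 rad.
Destination latitude: φ₂ = arcsin( sin φ₁ cos δ + cos φ₁ sin δ cos θ ) = arcsin(-0.348418) = -20.391°.
Then Δλ = atan2(-0.241115, 0.034569) = -1.428396 rad, from sin θ sin δ cos φ₁ over cos δ − sin φ₁ sin φ₂.
λ₂ = -131.748° + -81.841° = -213.589°, normalized to (−180°, 180°] → 146.411°.
The forward bearing on arrival equals the back-azimuth from the destination plus 180°.
Back-azimuth from P₂ (-20.4°, 146.4°) to P₁ (-74.9°, -131.7°), with Δλ' = λ₁ − λ₂ = -278.2°: atan2( sin Δλ' cos φ₁ , cos φ₂ sin φ₁ − sin φ₂ cos φ₁ cos Δλ' ) = 163.9°.
Final bearing = (163.9° + 180°) mod 360° = 343.9°.

final bearing 343.9°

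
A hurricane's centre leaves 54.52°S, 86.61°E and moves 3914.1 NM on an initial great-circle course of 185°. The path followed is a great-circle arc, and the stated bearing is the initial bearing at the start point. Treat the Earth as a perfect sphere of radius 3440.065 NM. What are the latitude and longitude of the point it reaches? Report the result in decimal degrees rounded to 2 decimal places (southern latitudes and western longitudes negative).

Angular distance δ = d/R = 3914.1 / 3440.065 = 1.137798 rad.
Converting: φ₁ = -0.951554 rad, θ = 3.228859 rad.
sin φ₂ = sin φ₁ cos δ + cos φ₁ sin δ cos θ = (-0.814318)(0.419594) + (0.580419)(0.907712)(-0.996195) = -0.866531
φ₂ = asin(-0.866531) = -1.048210 rad = -60.06°.
Δλ = atan2( sin θ sin δ cos φ₁ , cos δ − sin φ₁ sin φ₂ ) = atan2(-0.045918, -0.286038) = -2.982419 rad = -170.88°.
λ₂ = 86.61° + -170.88° = -84.27°.

latitude -60.06°, longitude -84.27°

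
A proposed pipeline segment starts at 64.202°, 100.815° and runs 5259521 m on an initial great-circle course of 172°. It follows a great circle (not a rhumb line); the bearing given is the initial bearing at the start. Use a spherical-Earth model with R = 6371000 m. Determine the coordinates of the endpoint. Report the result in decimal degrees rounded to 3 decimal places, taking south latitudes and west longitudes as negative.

The arc subtends δ = 5259521/6371000 = 0.825541 rad at the centre.
Converting: φ₁ = 1.120536 rad, θ = 3.001966 rad.
Destination latitude: φ₂ = arcsin( sin φ₁ cos δ + cos φ₁ sin δ cos θ ) = arcsin(0.293848) = 17.088°.
For the longitude increment, Δλ = atan2( sin θ sin δ cos φ₁, cos δ − sin φ₁ sin φ₂ ) = atan2(0.044512, 0.413598) = 6.143°.
λ₂ = λ₁ + Δλ = 106.958°.

latitude 17.088°, longitude 106.958°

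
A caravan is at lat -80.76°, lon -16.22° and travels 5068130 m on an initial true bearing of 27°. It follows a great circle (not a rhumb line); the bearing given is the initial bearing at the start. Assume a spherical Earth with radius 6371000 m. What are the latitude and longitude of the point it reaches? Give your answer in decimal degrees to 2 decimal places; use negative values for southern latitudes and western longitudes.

The arc subtends δ = 5068130/6371000 = 0.795500 rad at the centre.
Converting: φ₁ = -1.409528 rad, θ = 0.471239 rad.
Applying the spherical law of cosines for sides, sin φ₂ = sin φ₁ cos δ + cos φ₁ sin δ cos θ = -0.588664, so φ₂ = -36.06°.
Δλ = atan2( sin θ sin δ cos φ₁ , cos δ − sin φ₁ sin φ₂ ) = atan2(0.052064, 0.118902) = 0.412725 rad = 23.65°.
λ₂ = -16.22° + 23.65° = 7.43°.

latitude -36.06°, longitude 7.43°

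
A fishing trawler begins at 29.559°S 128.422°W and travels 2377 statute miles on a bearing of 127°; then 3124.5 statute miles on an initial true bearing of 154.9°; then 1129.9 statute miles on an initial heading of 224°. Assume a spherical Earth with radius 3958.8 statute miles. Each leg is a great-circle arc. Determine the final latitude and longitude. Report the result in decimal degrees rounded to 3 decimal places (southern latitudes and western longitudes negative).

latitude -77.313°, longitude -71.299°

Apply the spherical direct solution leg by leg, carrying full precision between legs.
Leg 1: from (-29.559°, -128.422°), δ = 2377/3958.8 = 0.600434 rad, θ = 127° → φ = -44.652°, λ = -89.054°.
Leg 2: from (-44.652°, -89.054°), δ = 3124.5/3958.8 = 0.789254 rad, θ = 154.9° → φ = -72.235°, λ = -8.356°.
Leg 3: from (-72.235°, -8.356°), δ = 1129.9/3958.8 = 0.285415 rad, θ = 224° → φ = -77.313°, λ = -71.299°.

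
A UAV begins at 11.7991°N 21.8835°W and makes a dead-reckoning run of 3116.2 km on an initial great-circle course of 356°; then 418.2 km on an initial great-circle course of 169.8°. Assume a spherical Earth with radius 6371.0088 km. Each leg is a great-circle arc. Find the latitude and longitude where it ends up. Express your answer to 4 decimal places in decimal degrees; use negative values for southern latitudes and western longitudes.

Apply the spherical direct solution leg by leg, carrying full precision between legs.
Leg 1: from (11.7991°, -21.8835°), δ = 3116.2/6371.0088 = 0.489122 rad, θ = 356° → φ = 39.7402°, λ = -24.3264°.
Leg 2: from (39.7402°, -24.3264°), δ = 418.2/6371.0088 = 0.065641 rad, θ = 169.8° → φ = 36.0357°, λ = -23.5033°.

latitude 36.0357°, longitude -23.5033°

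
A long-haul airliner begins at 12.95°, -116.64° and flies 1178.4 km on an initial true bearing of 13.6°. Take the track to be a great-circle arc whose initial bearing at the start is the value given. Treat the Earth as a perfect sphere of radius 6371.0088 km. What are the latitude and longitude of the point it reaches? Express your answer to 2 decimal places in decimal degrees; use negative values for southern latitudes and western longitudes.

Angular distance δ = d/R = 1178.4 / 6371.0088 = 0.184963 rad.
Converting: φ₁ = 0.226020 rad, θ = 0.237365 rad.
Destination latitude: φ₂ = arcsin( sin φ₁ cos δ + cos φ₁ sin δ cos θ ) = arcsin(0.394485) = 23.23°.
Then Δλ = atan2(0.042145, 0.894539) = 0.047079 rad, from sin θ sin δ cos φ₁ over cos δ − sin φ₁ sin φ₂.
λ₂ = λ₁ + Δλ = -113.94°.

latitude 23.23°, longitude -113.94°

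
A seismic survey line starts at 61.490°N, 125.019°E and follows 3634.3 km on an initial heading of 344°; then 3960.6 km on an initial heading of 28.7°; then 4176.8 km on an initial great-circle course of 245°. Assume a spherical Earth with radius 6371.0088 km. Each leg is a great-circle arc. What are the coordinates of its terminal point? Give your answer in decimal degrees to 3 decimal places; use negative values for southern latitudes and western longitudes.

Apply the spherical direct solution leg by leg, carrying full precision between legs.
Leg 1: from (61.490°, 125.019°), δ = 3634.3/6371.0088 = 0.570443 rad, θ = 344° → φ = 80.882°, λ = 14.942°.
Leg 2: from (80.882°, 14.942°), δ = 3960.6/6371.0088 = 0.621660 rad, θ = 28.7° → φ = 62.079°, λ = 158.266°.
Leg 3: from (62.079°, 158.266°), δ = 4176.8/6371.0088 = 0.655595 rad, θ = 245° → φ = 35.435°, λ = 115.570°.

latitude 35.435°, longitude 115.570°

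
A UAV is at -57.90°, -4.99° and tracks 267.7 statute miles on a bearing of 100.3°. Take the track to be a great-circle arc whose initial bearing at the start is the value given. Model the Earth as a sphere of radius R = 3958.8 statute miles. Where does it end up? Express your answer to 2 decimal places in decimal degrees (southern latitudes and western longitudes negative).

latitude -58.39°, longitude 2.30°

δ = 267.7/3958.8 = 0.067622 rad (3.8744°).
With φ₁ = -57.90° = -1.010546 rad and θ = 100.3° = 1.750565 rad:
Applying the spherical law of cosines for sides, sin φ₂ = sin φ₁ cos δ + cos φ₁ sin δ cos θ = -0.851606, so φ₂ = -58.39°.
Then Δλ = atan2(0.035328, 0.276300) = 0.127171 rad, from sin θ sin δ cos φ₁ over cos δ − sin φ₁ sin φ₂.
Hence λ₂ = -4.99° + 7.29° = 2.30°.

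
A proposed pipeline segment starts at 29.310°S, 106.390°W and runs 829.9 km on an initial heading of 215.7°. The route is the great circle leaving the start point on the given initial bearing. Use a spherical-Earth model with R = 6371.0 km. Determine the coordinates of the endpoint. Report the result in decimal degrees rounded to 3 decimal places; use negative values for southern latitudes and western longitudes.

latitude -35.266°, longitude -111.717°

The arc subtends δ = 829.9/6371 = 0.130262 rad at the centre.
With φ₁ = -29.310° = -0.511556 rad and θ = 215.7° = 3.764675 rad:
Applying the spherical law of cosines for sides, sin φ₂ = sin φ₁ cos δ + cos φ₁ sin δ cos θ = -0.577368, so φ₂ = -35.266°.
Δλ = atan2( sin θ sin δ cos φ₁ , cos δ − sin φ₁ sin φ₂ ) = atan2(-0.066095, 0.708886) = -0.092969 rad = -5.327°.
λ₂ = λ₁ + Δλ = -111.717°.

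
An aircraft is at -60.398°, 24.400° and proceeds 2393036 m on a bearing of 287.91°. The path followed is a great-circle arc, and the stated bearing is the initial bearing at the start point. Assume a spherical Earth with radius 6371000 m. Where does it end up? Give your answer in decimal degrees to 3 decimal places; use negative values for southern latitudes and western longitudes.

latitude -48.863°, longitude -7.646°

The arc subtends δ = 2393036/6371000 = 0.375614 rad at the centre.
Start latitude φ₁ = -1.054144 rad; initial bearing θ = 5.024977 rad.
Destination latitude: φ₂ = arcsin( sin φ₁ cos δ + cos φ₁ sin δ cos θ ) = arcsin(-0.753134) = -48.863°.
Δλ = atan2( sin θ sin δ cos φ₁ , cos δ − sin φ₁ sin φ₂ ) = atan2(-0.172429, 0.275450) = -0.559312 rad = -32.046°.
λ₂ = λ₁ + Δλ = -7.646°.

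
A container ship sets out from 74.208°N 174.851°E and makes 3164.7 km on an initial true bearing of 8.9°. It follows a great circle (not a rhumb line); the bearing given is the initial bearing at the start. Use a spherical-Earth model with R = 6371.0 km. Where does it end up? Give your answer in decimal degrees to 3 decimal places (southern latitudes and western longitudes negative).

latitude 76.929°, longitude -24.176°

Angular distance δ = d/R = 3164.7 / 6371 = 0.496735 rad.
Converting: φ₁ = 1.295174 rad, θ = 0.155334 rad.
Destination latitude: φ₂ = arcsin( sin φ₁ cos δ + cos φ₁ sin δ cos θ ) = arcsin(0.974092) = 76.929°.
For the longitude increment, Δλ = atan2( sin θ sin δ cos φ₁, cos δ − sin φ₁ sin φ₂ ) = atan2(0.020065, -0.058183) = 160.973°.
λ₂ = 174.851° + 160.973° = 335.824°, normalized to (−180°, 180°] → -24.176°.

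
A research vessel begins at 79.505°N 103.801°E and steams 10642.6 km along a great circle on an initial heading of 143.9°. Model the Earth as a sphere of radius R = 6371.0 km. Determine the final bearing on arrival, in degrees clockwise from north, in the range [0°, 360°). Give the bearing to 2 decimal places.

δ = 10642.6/6371 = 1.670476 rad (95.7112°).
Converting: φ₁ = 1.387624 rad, θ = 2.511529 rad.
sin φ₂ = sin φ₁ cos δ + cos φ₁ sin δ cos θ = (0.983271)(-0.099514) + (0.182150)(0.995036)(-0.807990) = -0.244294
φ₂ = asin(-0.244294) = -0.246792 rad = -14.140°.
Then Δλ = atan2(0.106789, 0.140693) = 0.649251 rad, from sin θ sin δ cos φ₁ over cos δ − sin φ₁ sin φ₂.
Hence λ₂ = 103.801° + 37.199° = 141.000°.
The forward bearing on arrival equals the back-azimuth from the destination plus 180°.
Back-azimuth from P₂ (-14.14°, 141.00°) to P₁ (79.50°, 103.80°), with Δλ' = λ₁ − λ₂ = -37.20°: atan2( sin Δλ' cos φ₁ , cos φ₂ sin φ₁ − sin φ₂ cos φ₁ cos Δλ' ) = 353.65°.
Final bearing = (353.65° + 180°) mod 360° = 173.65°.

final bearing 173.65°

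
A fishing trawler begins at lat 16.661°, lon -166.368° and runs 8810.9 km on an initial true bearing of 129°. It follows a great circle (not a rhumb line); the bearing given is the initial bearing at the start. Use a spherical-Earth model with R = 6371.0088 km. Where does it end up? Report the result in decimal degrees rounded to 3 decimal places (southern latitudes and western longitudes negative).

Angular distance δ = d/R = 8810.9 / 6371.0088 = 1.382968 rad.
Converting: φ₁ = 0.290789 rad, θ = 2.251475 rad.
Destination latitude: φ₂ = arcsin( sin φ₁ cos δ + cos φ₁ sin δ cos θ ) = arcsin(-0.538760) = -32.599°.
For the longitude increment, Δλ = atan2( sin θ sin δ cos φ₁, cos δ − sin φ₁ sin φ₂ ) = atan2(0.731425, 0.341193) = 64.992°.
λ₂ = λ₁ + Δλ = -101.376°.

latitude -32.599°, longitude -101.376°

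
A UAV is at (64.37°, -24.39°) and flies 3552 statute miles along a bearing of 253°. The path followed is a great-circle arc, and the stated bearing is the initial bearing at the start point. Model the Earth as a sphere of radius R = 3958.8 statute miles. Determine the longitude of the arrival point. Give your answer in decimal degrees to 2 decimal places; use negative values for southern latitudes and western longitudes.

longitude -81.91°

Angular distance δ = d/R = 3552 / 3958.8 = 0.897242 rad.
Start latitude φ₁ = 1.123468 rad; initial bearing θ = 4.415683 rad.
Applying the spherical law of cosines for sides, sin φ₂ = sin φ₁ cos δ + cos φ₁ sin δ cos θ = 0.463545, so φ₂ = 27.62°.
For the longitude increment, Δλ = atan2( sin θ sin δ cos φ₁, cos δ − sin φ₁ sin φ₂ ) = atan2(-0.323318, 0.205833) = -57.52°.
Hence λ₂ = -24.39° + -57.52° = -81.91°.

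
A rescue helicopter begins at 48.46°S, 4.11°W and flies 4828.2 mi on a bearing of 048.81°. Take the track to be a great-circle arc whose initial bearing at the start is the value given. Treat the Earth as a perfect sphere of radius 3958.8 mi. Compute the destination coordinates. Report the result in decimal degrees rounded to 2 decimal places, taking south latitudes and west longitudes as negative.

The arc subtends δ = 4828.2/3958.8 = 1.219612 rad at the centre.
Start latitude φ₁ = -0.845787 rad; initial bearing θ = 0.851895 rad.
Applying the spherical law of cosines for sides, sin φ₂ = sin φ₁ cos δ + cos φ₁ sin δ cos θ = 0.152574, so φ₂ = 8.78°.
For the longitude increment, Δλ = atan2( sin θ sin δ cos φ₁, cos δ − sin φ₁ sin φ₂ ) = atan2(0.468577, 0.458211) = 45.64°.
λ₂ = λ₁ + Δλ = 41.53°.

latitude 8.78°, longitude 41.53°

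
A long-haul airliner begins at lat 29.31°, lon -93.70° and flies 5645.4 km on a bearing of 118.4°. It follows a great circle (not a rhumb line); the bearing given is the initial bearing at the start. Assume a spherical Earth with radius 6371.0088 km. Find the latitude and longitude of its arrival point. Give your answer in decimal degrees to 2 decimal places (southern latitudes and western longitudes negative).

Central angle δ = d/R = 0.886108 rad.
Start latitude φ₁ = 0.511556 rad; initial bearing θ = 2.066470 rad.
sin φ₂ = sin φ₁ cos δ + cos φ₁ sin δ cos θ = (0.489535)(0.632432) + (0.871984)(0.774616)(-0.475624) = -0.011664
φ₂ = asin(-0.011664) = -0.011665 rad = -0.67°.
Then Δλ = atan2(0.594161, 0.638142) = 0.749723 rad, from sin θ sin δ cos φ₁ over cos δ − sin φ₁ sin φ₂.
λ₂ = λ₁ + Δλ = -50.74°.

latitude -0.67°, longitude -50.74°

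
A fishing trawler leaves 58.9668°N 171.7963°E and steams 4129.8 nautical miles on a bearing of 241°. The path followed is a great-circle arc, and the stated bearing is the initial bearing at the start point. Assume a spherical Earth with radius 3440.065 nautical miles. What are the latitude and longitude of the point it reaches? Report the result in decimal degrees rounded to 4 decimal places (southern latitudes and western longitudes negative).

latitude 4.4218°, longitude 116.9339°

Central angle δ = d/R = 1.200501 rad.
With φ₁ = 58.9668° = 1.029165 rad and θ = 241° = 4.206243 rad:
sin φ₂ = sin φ₁ cos δ + cos φ₁ sin δ cos θ = (0.856869)(0.361891) + (0.515535)(0.932220)(-0.484810) = 0.077098
φ₂ = asin(0.077098) = 0.077174 rad = 4.4218°.
Then Δλ = atan2(-0.420335, 0.295829) = -0.957530 rad, from sin θ sin δ cos φ₁ over cos δ − sin φ₁ sin φ₂.
λ₂ = λ₁ + Δλ = 116.9339°.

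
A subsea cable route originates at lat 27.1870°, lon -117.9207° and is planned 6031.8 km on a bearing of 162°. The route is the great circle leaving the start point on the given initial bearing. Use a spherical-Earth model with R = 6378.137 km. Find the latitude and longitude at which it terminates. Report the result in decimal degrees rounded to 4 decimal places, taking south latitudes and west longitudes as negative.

Angular distance δ = d/R = 6031.8 / 6378.137 = 0.945699 rad.
With φ₁ = 27.1870° = 0.474503 rad and θ = 162° = 2.827433 rad:
Destination latitude: φ₂ = arcsin( sin φ₁ cos δ + cos φ₁ sin δ cos θ ) = arcsin(-0.418649) = -24.7493°.
Then Δλ = atan2(0.222899, 0.776455) = 0.279555 rad, from sin θ sin δ cos φ₁ over cos δ − sin φ₁ sin φ₂.
λ₂ = -117.9207° + 16.0173° = -101.9034°.

latitude -24.7493°, longitude -101.9034°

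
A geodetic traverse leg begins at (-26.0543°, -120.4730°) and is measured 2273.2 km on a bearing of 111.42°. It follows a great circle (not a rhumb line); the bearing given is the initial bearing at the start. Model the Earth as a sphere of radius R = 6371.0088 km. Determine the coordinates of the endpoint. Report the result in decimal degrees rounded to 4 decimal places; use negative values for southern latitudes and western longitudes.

latitude -31.7460°, longitude -97.9930°

The arc subtends δ = 2273.2/6371.0088 = 0.356804 rad at the centre.
Converting: φ₁ = -0.454733 rad, θ = 1.944646 rad.
Applying the spherical law of cosines for sides, sin φ₂ = sin φ₁ cos δ + cos φ₁ sin δ cos θ = -0.526155, so φ₂ = -31.7460°.
For the longitude increment, Δλ = atan2( sin θ sin δ cos φ₁, cos δ − sin φ₁ sin φ₂ ) = atan2(0.292113, 0.705919) = 22.4800°.
λ₂ = λ₁ + Δλ = -97.9930°.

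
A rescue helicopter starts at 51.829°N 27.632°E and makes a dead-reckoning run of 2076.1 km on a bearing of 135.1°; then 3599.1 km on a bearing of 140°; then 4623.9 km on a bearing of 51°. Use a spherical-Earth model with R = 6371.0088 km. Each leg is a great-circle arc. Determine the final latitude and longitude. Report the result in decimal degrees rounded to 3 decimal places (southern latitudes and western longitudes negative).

latitude 33.246°, longitude 102.686°

Apply the spherical direct solution leg by leg, carrying full precision between legs.
Leg 1: from (51.829°, 27.632°), δ = 2076.1/6371.0088 = 0.325867 rad, θ = 135.1° → φ = 37.204°, λ = 44.114°.
Leg 2: from (37.204°, 44.114°), δ = 3599.1/6371.0088 = 0.564918 rad, θ = 140° → φ = 10.607°, λ = 64.607°.
Leg 3: from (10.607°, 64.607°), δ = 4623.9/6371.0088 = 0.725772 rad, θ = 51° → φ = 33.246°, λ = 102.686°.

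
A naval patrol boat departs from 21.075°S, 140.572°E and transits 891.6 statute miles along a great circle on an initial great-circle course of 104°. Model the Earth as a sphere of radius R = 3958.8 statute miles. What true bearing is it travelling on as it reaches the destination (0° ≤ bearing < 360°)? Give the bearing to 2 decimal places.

final bearing 98.77°

The arc subtends δ = 891.6/3958.8 = 0.225220 rad at the centre.
Start latitude φ₁ = -0.367828 rad; initial bearing θ = 1.815142 rad.
Applying the spherical law of cosines for sides, sin φ₂ = sin φ₁ cos δ + cos φ₁ sin δ cos θ = -0.400921, so φ₂ = -23.636°.
Δλ = atan2( sin θ sin δ cos φ₁ , cos δ − sin φ₁ sin φ₂ ) = atan2(0.202193, 0.830578) = 0.238792 rad = 13.682°.
λ₂ = λ₁ + Δλ = 154.254°.
The forward bearing on arrival equals the back-azimuth from the destination plus 180°.
Back-azimuth from P₂ (-23.64°, 154.25°) to P₁ (-21.07°, 140.57°), with Δλ' = λ₁ − λ₂ = -13.68°: atan2( sin Δλ' cos φ₁ , cos φ₂ sin φ₁ − sin φ₂ cos φ₁ cos Δλ' ) = 278.77°.
Final bearing = (278.77° + 180°) mod 360° = 98.77°.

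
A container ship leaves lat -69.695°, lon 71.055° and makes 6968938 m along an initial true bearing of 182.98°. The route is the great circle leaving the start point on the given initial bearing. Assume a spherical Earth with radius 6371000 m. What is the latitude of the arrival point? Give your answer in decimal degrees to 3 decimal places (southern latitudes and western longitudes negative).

Central angle δ = d/R = 1.093853 rad.
Converting: φ₁ = -1.216407 rad, θ = 3.193603 rad.
Applying the spherical law of cosines for sides, sin φ₂ = sin φ₁ cos δ + cos φ₁ sin δ cos θ = -0.738413, so φ₂ = -47.596°.
Δλ = atan2( sin θ sin δ cos φ₁ , cos δ − sin φ₁ sin φ₂ ) = atan2(-0.016027, -0.233461) = -3.073050 rad = -176.073°.
λ₂ = 71.055° + -176.073° = -105.018°.

latitude -47.596°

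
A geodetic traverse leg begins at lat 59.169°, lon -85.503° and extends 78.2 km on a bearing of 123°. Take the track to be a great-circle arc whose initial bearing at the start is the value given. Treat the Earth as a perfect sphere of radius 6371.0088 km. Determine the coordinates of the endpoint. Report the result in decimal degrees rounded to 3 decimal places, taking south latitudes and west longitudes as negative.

The arc subtends δ = 78.2/6371.0088 = 0.012274 rad at the centre.
Converting: φ₁ = 1.032694 rad, θ = 2.146755 rad.
Destination latitude: φ₂ = arcsin( sin φ₁ cos δ + cos φ₁ sin δ cos θ ) = arcsin(0.855192) = 58.781°.
For the longitude increment, Δλ = atan2( sin θ sin δ cos φ₁, cos δ − sin φ₁ sin φ₂ ) = atan2(0.005276, 0.265586) = 1.138°.
λ₂ = λ₁ + Δλ = -84.365°.

latitude 58.781°, longitude -84.365°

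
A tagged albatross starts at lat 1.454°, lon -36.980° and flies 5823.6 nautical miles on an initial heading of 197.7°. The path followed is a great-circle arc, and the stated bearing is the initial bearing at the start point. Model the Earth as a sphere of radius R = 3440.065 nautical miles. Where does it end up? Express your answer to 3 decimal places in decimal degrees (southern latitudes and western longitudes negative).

Angular distance δ = d/R = 5823.6 / 3440.065 = 1.692875 rad.
Converting: φ₁ = 0.025377 rad, θ = 3.450516 rad.
Applying the spherical law of cosines for sides, sin φ₂ = sin φ₁ cos δ + cos φ₁ sin δ cos θ = -0.948357, so φ₂ = -71.506°.
Δλ = atan2( sin θ sin δ cos φ₁ , cos δ − sin φ₁ sin φ₂ ) = atan2(-0.301673, -0.097712) = -1.884032 rad = -107.947°.
Hence λ₂ = -36.980° + -107.947° = -144.927°.

latitude -71.506°, longitude -144.927°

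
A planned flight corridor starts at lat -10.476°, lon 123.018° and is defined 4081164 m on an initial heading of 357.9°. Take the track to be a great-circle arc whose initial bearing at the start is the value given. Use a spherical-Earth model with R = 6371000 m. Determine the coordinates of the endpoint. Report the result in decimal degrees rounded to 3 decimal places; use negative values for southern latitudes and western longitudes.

latitude 26.202°, longitude 121.619°

Angular distance δ = d/R = 4081164 / 6371000 = 0.640585 rad.
With φ₁ = -10.476° = -0.182841 rad and θ = 357.9° = 6.246533 rad:
Destination latitude: φ₂ = arcsin( sin φ₁ cos δ + cos φ₁ sin δ cos θ ) = arcsin(0.441531) = 26.202°.
For the longitude increment, Δλ = atan2( sin θ sin δ cos φ₁, cos δ − sin φ₁ sin φ₂ ) = atan2(-0.021536, 0.882027) = -1.399°.
λ₂ = 123.018° + -1.399° = 121.619°.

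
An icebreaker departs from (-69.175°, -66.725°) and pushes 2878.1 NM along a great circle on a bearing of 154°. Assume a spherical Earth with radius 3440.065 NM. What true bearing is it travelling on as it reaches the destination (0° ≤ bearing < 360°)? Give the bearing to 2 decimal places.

final bearing 17.99°

The arc subtends δ = 2878.1/3440.065 = 0.836641 rad at the centre.
With φ₁ = -69.175° = -1.207332 rad and θ = 154° = 2.687807 rad:
Destination latitude: φ₂ = arcsin( sin φ₁ cos δ + cos φ₁ sin δ cos θ ) = arcsin(-0.863414) = -59.702°.
Δλ = atan2( sin θ sin δ cos φ₁ , cos δ − sin φ₁ sin φ₂ ) = atan2(0.115701, -0.137047) = 2.440452 rad = 139.828°.
λ₂ = λ₁ + Δλ = 73.103°.
The forward bearing on arrival equals the back-azimuth from the destination plus 180°.
Back-azimuth from P₂ (-59.70°, 73.10°) to P₁ (-69.17°, -66.72°), with Δλ' = λ₁ − λ₂ = -139.83°: atan2( sin Δλ' cos φ₁ , cos φ₂ sin φ₁ − sin φ₂ cos φ₁ cos Δλ' ) = 197.99°.
Final bearing = (197.99° + 180°) mod 360° = 17.99°.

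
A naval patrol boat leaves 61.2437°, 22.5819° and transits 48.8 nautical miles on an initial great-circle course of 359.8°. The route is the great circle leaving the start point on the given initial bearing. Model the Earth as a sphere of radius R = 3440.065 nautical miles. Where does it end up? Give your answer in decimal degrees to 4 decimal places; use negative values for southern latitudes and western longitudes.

δ = 48.8/3440.065 = 0.014186 rad (0.8128°).
With φ₁ = 61.2437° = 1.068904 rad and θ = 359.8° = 6.279695 rad:
Applying the spherical law of cosines for sides, sin φ₂ = sin φ₁ cos δ + cos φ₁ sin δ cos θ = 0.883410, so φ₂ = 62.0565°.
For the longitude increment, Δλ = atan2( sin θ sin δ cos φ₁, cos δ − sin φ₁ sin φ₂ ) = atan2(-0.000024, 0.225437) = -0.0061°.
λ₂ = 22.5819° + -0.0061° = 22.5758°.

latitude 62.0565°, longitude 22.5758°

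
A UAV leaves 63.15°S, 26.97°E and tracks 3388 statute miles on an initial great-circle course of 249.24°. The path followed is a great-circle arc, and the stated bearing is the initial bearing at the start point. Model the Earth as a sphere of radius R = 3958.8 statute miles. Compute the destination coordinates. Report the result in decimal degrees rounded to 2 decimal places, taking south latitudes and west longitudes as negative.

Central angle δ = d/R = 0.855815 rad.
With φ₁ = -63.15° = -1.102175 rad and θ = 249.24° = 4.350059 rad:
Applying the spherical law of cosines for sides, sin φ₂ = sin φ₁ cos δ + cos φ₁ sin δ cos θ = -0.705810, so φ₂ = -44.90°.
Then Δλ = atan2(-0.318905, 0.025885) = -1.489805 rad, from sin θ sin δ cos φ₁ over cos δ − sin φ₁ sin φ₂.
λ₂ = 26.97° + -85.36° = -58.39°.

latitude -44.90°, longitude -58.39°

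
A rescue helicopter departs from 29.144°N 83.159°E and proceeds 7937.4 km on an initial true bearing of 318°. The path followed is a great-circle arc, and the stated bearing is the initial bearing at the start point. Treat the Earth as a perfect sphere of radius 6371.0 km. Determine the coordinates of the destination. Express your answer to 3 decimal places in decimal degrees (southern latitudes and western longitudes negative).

Central angle δ = d/R = 1.245864 rad.
With φ₁ = 29.144° = 0.508659 rad and θ = 318° = 5.550147 rad:
sin φ₂ = sin φ₁ cos δ + cos φ₁ sin δ cos θ = (0.487006)(0.319245) + (0.873398)(0.947672)(0.743145) = 0.770572
φ₂ = asin(0.770572) = 0.879738 rad = 50.405°.
Then Δλ = atan2(-0.553836, -0.056029) = -1.671618 rad, from sin θ sin δ cos φ₁ over cos δ − sin φ₁ sin φ₂.
λ₂ = λ₁ + Δλ = -12.618°.

latitude 50.405°, longitude -12.618°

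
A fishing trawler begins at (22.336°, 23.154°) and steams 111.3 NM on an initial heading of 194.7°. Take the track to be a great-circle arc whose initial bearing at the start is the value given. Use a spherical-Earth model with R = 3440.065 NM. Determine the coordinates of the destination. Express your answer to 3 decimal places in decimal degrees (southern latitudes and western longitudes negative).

latitude 20.542°, longitude 22.652°

Angular distance δ = d/R = 111.3 / 3440.065 = 0.032354 rad.
Converting: φ₁ = 0.389837 rad, θ = 3.398156 rad.
sin φ₂ = sin φ₁ cos δ + cos φ₁ sin δ cos θ = (0.380037)(0.999477) + (0.924971)(0.032348)(-0.967268) = 0.350897
φ₂ = asin(0.350897) = 0.358528 rad = 20.542°.
For the longitude increment, Δλ = atan2( sin θ sin δ cos φ₁, cos δ − sin φ₁ sin φ₂ ) = atan2(-0.007593, 0.866123) = -0.502°.
Hence λ₂ = 23.154° + -0.502° = 22.652°.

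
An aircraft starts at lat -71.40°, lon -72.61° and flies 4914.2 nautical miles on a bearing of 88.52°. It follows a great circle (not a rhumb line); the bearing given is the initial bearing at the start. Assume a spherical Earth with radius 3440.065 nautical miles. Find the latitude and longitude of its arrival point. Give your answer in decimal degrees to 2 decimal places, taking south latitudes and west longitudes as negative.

Central angle δ = d/R = 1.428520 rad.
Start latitude φ₁ = -1.246165 rad; initial bearing θ = 1.544965 rad.
sin φ₂ = sin φ₁ cos δ + cos φ₁ sin δ cos θ = (-0.947768)(0.141797) + (0.318959)(0.989896)(0.025828) = -0.126236
φ₂ = asin(-0.126236) = -0.126574 rad = -7.25°.
Then Δλ = atan2(0.315631, 0.022155) = 1.500720 rad, from sin θ sin δ cos φ₁ over cos δ − sin φ₁ sin φ₂.
Hence λ₂ = -72.61° + 85.98° = 13.37°.

latitude -7.25°, longitude 13.37°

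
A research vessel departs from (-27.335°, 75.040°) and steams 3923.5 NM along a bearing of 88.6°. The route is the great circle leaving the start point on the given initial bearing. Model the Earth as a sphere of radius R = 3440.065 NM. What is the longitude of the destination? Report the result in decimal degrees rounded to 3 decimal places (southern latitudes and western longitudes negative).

longitude 142.304°

The arc subtends δ = 3923.5/3440.065 = 1.140531 rad at the centre.
Start latitude φ₁ = -0.477086 rad; initial bearing θ = 1.546362 rad.
sin φ₂ = sin φ₁ cos δ + cos φ₁ sin δ cos θ = (-0.459192)(0.417112) + (0.888337)(0.908855)(0.024432) = -0.171809
φ₂ = asin(-0.171809) = -0.172666 rad = -9.893°.
For the longitude increment, Δλ = atan2( sin θ sin δ cos φ₁, cos δ − sin φ₁ sin φ₂ ) = atan2(0.807128, 0.338219) = 67.264°.
λ₂ = 75.040° + 67.264° = 142.304°.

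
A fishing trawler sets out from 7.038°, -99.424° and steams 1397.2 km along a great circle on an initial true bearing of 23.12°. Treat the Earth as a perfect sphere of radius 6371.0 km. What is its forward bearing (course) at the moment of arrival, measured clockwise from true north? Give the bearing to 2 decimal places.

final bearing 24.27°

Angular distance δ = d/R = 1397.2 / 6371 = 0.219306 rad.
With φ₁ = 7.038° = 0.122836 rad and θ = 23.12° = 0.403520 rad:
sin φ₂ = sin φ₁ cos δ + cos φ₁ sin δ cos θ = (0.122528)(0.976049) + (0.992465)(0.217553)(0.919684) = 0.318165
φ₂ = asin(0.318165) = 0.323793 rad = 18.552°.
Then Δλ = atan2(0.084780, 0.937065) = 0.090228 rad, from sin θ sin δ cos φ₁ over cos δ − sin φ₁ sin φ₂.
Hence λ₂ = -99.424° + 5.170° = -94.254°.
The forward bearing on arrival equals the back-azimuth from the destination plus 180°.
Back-azimuth from P₂ (18.55°, -94.25°) to P₁ (7.04°, -99.42°), with Δλ' = λ₁ − λ₂ = -5.17°: atan2( sin Δλ' cos φ₁ , cos φ₂ sin φ₁ − sin φ₂ cos φ₁ cos Δλ' ) = 204.27°.
Final bearing = (204.27° + 180°) mod 360° = 24.27°.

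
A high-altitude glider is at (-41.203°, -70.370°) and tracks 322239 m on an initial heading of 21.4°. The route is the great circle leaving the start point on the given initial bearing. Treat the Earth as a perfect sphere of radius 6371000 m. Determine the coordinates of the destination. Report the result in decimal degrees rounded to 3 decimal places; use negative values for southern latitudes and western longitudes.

Angular distance δ = d/R = 322239 / 6371000 = 0.050579 rad.
With φ₁ = -41.203° = -0.719128 rad and θ = 21.4° = 0.373500 rad:
Applying the spherical law of cosines for sides, sin φ₂ = sin φ₁ cos δ + cos φ₁ sin δ cos θ = -0.622471, so φ₂ = -38.497°.
For the longitude increment, Δλ = atan2( sin θ sin δ cos φ₁, cos δ − sin φ₁ sin φ₂ ) = atan2(0.013879, 0.588682) = 1.351°.
Hence λ₂ = -70.370° + 1.351° = -69.019°.

latitude -38.497°, longitude -69.019°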